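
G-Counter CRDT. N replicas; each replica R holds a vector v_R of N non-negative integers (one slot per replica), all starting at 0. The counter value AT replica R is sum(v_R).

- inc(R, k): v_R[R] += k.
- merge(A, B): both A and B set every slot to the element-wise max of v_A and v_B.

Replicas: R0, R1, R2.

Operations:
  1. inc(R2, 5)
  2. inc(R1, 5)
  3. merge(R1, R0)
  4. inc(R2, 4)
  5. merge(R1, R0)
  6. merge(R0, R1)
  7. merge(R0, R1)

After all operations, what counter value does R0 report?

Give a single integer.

Op 1: inc R2 by 5 -> R2=(0,0,5) value=5
Op 2: inc R1 by 5 -> R1=(0,5,0) value=5
Op 3: merge R1<->R0 -> R1=(0,5,0) R0=(0,5,0)
Op 4: inc R2 by 4 -> R2=(0,0,9) value=9
Op 5: merge R1<->R0 -> R1=(0,5,0) R0=(0,5,0)
Op 6: merge R0<->R1 -> R0=(0,5,0) R1=(0,5,0)
Op 7: merge R0<->R1 -> R0=(0,5,0) R1=(0,5,0)

Answer: 5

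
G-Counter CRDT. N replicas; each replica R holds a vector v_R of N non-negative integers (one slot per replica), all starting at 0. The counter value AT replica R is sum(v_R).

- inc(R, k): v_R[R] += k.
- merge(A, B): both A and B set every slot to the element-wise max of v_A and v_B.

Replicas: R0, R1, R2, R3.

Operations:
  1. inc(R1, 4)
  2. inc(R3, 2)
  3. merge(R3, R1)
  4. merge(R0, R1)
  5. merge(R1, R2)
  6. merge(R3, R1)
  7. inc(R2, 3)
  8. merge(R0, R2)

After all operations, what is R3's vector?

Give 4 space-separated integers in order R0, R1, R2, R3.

Answer: 0 4 0 2

Derivation:
Op 1: inc R1 by 4 -> R1=(0,4,0,0) value=4
Op 2: inc R3 by 2 -> R3=(0,0,0,2) value=2
Op 3: merge R3<->R1 -> R3=(0,4,0,2) R1=(0,4,0,2)
Op 4: merge R0<->R1 -> R0=(0,4,0,2) R1=(0,4,0,2)
Op 5: merge R1<->R2 -> R1=(0,4,0,2) R2=(0,4,0,2)
Op 6: merge R3<->R1 -> R3=(0,4,0,2) R1=(0,4,0,2)
Op 7: inc R2 by 3 -> R2=(0,4,3,2) value=9
Op 8: merge R0<->R2 -> R0=(0,4,3,2) R2=(0,4,3,2)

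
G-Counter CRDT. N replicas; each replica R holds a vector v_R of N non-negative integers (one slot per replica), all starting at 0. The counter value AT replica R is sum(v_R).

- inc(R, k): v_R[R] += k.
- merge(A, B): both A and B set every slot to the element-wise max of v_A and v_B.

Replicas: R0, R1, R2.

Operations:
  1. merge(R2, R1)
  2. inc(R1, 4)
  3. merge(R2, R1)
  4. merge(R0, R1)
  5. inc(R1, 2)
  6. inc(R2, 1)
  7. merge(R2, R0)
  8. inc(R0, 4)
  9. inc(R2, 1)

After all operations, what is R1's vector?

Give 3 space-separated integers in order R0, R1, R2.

Op 1: merge R2<->R1 -> R2=(0,0,0) R1=(0,0,0)
Op 2: inc R1 by 4 -> R1=(0,4,0) value=4
Op 3: merge R2<->R1 -> R2=(0,4,0) R1=(0,4,0)
Op 4: merge R0<->R1 -> R0=(0,4,0) R1=(0,4,0)
Op 5: inc R1 by 2 -> R1=(0,6,0) value=6
Op 6: inc R2 by 1 -> R2=(0,4,1) value=5
Op 7: merge R2<->R0 -> R2=(0,4,1) R0=(0,4,1)
Op 8: inc R0 by 4 -> R0=(4,4,1) value=9
Op 9: inc R2 by 1 -> R2=(0,4,2) value=6

Answer: 0 6 0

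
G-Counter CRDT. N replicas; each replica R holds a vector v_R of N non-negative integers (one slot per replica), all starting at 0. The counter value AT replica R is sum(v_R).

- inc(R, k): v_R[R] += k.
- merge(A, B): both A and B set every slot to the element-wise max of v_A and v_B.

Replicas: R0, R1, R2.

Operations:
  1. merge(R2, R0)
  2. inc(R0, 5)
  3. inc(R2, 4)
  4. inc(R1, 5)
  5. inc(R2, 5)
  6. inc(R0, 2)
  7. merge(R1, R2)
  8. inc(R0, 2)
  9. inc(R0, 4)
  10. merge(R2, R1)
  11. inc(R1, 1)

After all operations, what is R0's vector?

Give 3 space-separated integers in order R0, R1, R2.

Op 1: merge R2<->R0 -> R2=(0,0,0) R0=(0,0,0)
Op 2: inc R0 by 5 -> R0=(5,0,0) value=5
Op 3: inc R2 by 4 -> R2=(0,0,4) value=4
Op 4: inc R1 by 5 -> R1=(0,5,0) value=5
Op 5: inc R2 by 5 -> R2=(0,0,9) value=9
Op 6: inc R0 by 2 -> R0=(7,0,0) value=7
Op 7: merge R1<->R2 -> R1=(0,5,9) R2=(0,5,9)
Op 8: inc R0 by 2 -> R0=(9,0,0) value=9
Op 9: inc R0 by 4 -> R0=(13,0,0) value=13
Op 10: merge R2<->R1 -> R2=(0,5,9) R1=(0,5,9)
Op 11: inc R1 by 1 -> R1=(0,6,9) value=15

Answer: 13 0 0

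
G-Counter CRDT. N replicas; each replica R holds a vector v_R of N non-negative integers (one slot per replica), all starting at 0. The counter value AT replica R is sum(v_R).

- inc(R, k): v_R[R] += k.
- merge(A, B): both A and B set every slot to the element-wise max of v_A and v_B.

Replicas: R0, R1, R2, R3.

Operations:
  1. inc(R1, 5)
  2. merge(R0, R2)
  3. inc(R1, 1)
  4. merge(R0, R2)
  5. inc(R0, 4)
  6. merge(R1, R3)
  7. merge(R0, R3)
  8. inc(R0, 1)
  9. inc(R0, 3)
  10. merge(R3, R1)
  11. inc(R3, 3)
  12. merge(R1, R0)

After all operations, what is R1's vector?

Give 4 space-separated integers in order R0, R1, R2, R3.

Answer: 8 6 0 0

Derivation:
Op 1: inc R1 by 5 -> R1=(0,5,0,0) value=5
Op 2: merge R0<->R2 -> R0=(0,0,0,0) R2=(0,0,0,0)
Op 3: inc R1 by 1 -> R1=(0,6,0,0) value=6
Op 4: merge R0<->R2 -> R0=(0,0,0,0) R2=(0,0,0,0)
Op 5: inc R0 by 4 -> R0=(4,0,0,0) value=4
Op 6: merge R1<->R3 -> R1=(0,6,0,0) R3=(0,6,0,0)
Op 7: merge R0<->R3 -> R0=(4,6,0,0) R3=(4,6,0,0)
Op 8: inc R0 by 1 -> R0=(5,6,0,0) value=11
Op 9: inc R0 by 3 -> R0=(8,6,0,0) value=14
Op 10: merge R3<->R1 -> R3=(4,6,0,0) R1=(4,6,0,0)
Op 11: inc R3 by 3 -> R3=(4,6,0,3) value=13
Op 12: merge R1<->R0 -> R1=(8,6,0,0) R0=(8,6,0,0)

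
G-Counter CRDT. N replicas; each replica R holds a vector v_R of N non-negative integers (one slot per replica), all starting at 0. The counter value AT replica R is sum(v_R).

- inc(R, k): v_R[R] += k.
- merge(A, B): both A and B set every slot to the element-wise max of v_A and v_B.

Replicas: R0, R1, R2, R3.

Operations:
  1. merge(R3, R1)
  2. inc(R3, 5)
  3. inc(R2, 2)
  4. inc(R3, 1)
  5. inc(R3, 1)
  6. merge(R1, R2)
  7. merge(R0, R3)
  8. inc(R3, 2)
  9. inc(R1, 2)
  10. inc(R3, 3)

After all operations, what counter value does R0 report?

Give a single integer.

Op 1: merge R3<->R1 -> R3=(0,0,0,0) R1=(0,0,0,0)
Op 2: inc R3 by 5 -> R3=(0,0,0,5) value=5
Op 3: inc R2 by 2 -> R2=(0,0,2,0) value=2
Op 4: inc R3 by 1 -> R3=(0,0,0,6) value=6
Op 5: inc R3 by 1 -> R3=(0,0,0,7) value=7
Op 6: merge R1<->R2 -> R1=(0,0,2,0) R2=(0,0,2,0)
Op 7: merge R0<->R3 -> R0=(0,0,0,7) R3=(0,0,0,7)
Op 8: inc R3 by 2 -> R3=(0,0,0,9) value=9
Op 9: inc R1 by 2 -> R1=(0,2,2,0) value=4
Op 10: inc R3 by 3 -> R3=(0,0,0,12) value=12

Answer: 7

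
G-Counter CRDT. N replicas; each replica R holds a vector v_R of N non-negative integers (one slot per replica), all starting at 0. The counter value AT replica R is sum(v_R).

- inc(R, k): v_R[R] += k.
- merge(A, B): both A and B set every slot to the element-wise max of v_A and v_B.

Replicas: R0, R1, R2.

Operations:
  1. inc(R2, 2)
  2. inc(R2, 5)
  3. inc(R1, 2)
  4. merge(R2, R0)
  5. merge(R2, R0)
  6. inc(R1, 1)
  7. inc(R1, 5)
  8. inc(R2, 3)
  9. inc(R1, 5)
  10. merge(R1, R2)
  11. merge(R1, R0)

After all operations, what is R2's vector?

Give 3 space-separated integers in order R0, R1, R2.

Answer: 0 13 10

Derivation:
Op 1: inc R2 by 2 -> R2=(0,0,2) value=2
Op 2: inc R2 by 5 -> R2=(0,0,7) value=7
Op 3: inc R1 by 2 -> R1=(0,2,0) value=2
Op 4: merge R2<->R0 -> R2=(0,0,7) R0=(0,0,7)
Op 5: merge R2<->R0 -> R2=(0,0,7) R0=(0,0,7)
Op 6: inc R1 by 1 -> R1=(0,3,0) value=3
Op 7: inc R1 by 5 -> R1=(0,8,0) value=8
Op 8: inc R2 by 3 -> R2=(0,0,10) value=10
Op 9: inc R1 by 5 -> R1=(0,13,0) value=13
Op 10: merge R1<->R2 -> R1=(0,13,10) R2=(0,13,10)
Op 11: merge R1<->R0 -> R1=(0,13,10) R0=(0,13,10)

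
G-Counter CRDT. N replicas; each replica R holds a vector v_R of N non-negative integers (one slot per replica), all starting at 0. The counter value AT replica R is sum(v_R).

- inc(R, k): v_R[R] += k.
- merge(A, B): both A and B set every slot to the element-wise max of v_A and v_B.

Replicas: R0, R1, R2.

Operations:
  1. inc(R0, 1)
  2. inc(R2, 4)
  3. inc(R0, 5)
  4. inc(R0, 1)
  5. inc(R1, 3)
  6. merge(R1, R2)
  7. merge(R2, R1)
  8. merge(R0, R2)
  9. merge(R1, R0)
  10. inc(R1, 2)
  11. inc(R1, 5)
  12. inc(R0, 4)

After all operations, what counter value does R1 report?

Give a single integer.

Answer: 21

Derivation:
Op 1: inc R0 by 1 -> R0=(1,0,0) value=1
Op 2: inc R2 by 4 -> R2=(0,0,4) value=4
Op 3: inc R0 by 5 -> R0=(6,0,0) value=6
Op 4: inc R0 by 1 -> R0=(7,0,0) value=7
Op 5: inc R1 by 3 -> R1=(0,3,0) value=3
Op 6: merge R1<->R2 -> R1=(0,3,4) R2=(0,3,4)
Op 7: merge R2<->R1 -> R2=(0,3,4) R1=(0,3,4)
Op 8: merge R0<->R2 -> R0=(7,3,4) R2=(7,3,4)
Op 9: merge R1<->R0 -> R1=(7,3,4) R0=(7,3,4)
Op 10: inc R1 by 2 -> R1=(7,5,4) value=16
Op 11: inc R1 by 5 -> R1=(7,10,4) value=21
Op 12: inc R0 by 4 -> R0=(11,3,4) value=18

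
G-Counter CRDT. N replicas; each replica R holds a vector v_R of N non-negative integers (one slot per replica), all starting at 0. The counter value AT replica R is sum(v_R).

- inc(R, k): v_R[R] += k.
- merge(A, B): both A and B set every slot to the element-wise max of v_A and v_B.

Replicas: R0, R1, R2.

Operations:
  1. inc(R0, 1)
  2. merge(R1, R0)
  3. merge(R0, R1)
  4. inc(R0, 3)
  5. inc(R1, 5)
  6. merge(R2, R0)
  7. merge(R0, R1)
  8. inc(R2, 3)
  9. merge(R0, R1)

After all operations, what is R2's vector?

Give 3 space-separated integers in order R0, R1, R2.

Op 1: inc R0 by 1 -> R0=(1,0,0) value=1
Op 2: merge R1<->R0 -> R1=(1,0,0) R0=(1,0,0)
Op 3: merge R0<->R1 -> R0=(1,0,0) R1=(1,0,0)
Op 4: inc R0 by 3 -> R0=(4,0,0) value=4
Op 5: inc R1 by 5 -> R1=(1,5,0) value=6
Op 6: merge R2<->R0 -> R2=(4,0,0) R0=(4,0,0)
Op 7: merge R0<->R1 -> R0=(4,5,0) R1=(4,5,0)
Op 8: inc R2 by 3 -> R2=(4,0,3) value=7
Op 9: merge R0<->R1 -> R0=(4,5,0) R1=(4,5,0)

Answer: 4 0 3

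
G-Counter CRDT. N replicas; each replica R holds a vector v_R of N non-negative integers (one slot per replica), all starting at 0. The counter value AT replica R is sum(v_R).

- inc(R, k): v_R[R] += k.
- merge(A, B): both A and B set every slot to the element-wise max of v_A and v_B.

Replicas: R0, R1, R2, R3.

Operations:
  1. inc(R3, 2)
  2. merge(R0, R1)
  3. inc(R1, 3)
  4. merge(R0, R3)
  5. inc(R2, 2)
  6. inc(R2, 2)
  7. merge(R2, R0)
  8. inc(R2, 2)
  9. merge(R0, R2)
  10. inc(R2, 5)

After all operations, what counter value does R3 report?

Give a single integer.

Answer: 2

Derivation:
Op 1: inc R3 by 2 -> R3=(0,0,0,2) value=2
Op 2: merge R0<->R1 -> R0=(0,0,0,0) R1=(0,0,0,0)
Op 3: inc R1 by 3 -> R1=(0,3,0,0) value=3
Op 4: merge R0<->R3 -> R0=(0,0,0,2) R3=(0,0,0,2)
Op 5: inc R2 by 2 -> R2=(0,0,2,0) value=2
Op 6: inc R2 by 2 -> R2=(0,0,4,0) value=4
Op 7: merge R2<->R0 -> R2=(0,0,4,2) R0=(0,0,4,2)
Op 8: inc R2 by 2 -> R2=(0,0,6,2) value=8
Op 9: merge R0<->R2 -> R0=(0,0,6,2) R2=(0,0,6,2)
Op 10: inc R2 by 5 -> R2=(0,0,11,2) value=13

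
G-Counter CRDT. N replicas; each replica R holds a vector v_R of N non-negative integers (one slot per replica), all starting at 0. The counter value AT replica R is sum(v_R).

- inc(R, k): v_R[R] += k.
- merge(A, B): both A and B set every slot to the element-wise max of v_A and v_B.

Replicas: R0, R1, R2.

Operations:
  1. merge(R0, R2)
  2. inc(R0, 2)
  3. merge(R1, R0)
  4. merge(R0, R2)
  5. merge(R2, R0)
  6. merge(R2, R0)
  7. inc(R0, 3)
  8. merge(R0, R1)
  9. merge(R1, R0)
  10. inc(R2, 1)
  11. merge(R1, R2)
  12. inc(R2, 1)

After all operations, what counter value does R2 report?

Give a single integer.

Answer: 7

Derivation:
Op 1: merge R0<->R2 -> R0=(0,0,0) R2=(0,0,0)
Op 2: inc R0 by 2 -> R0=(2,0,0) value=2
Op 3: merge R1<->R0 -> R1=(2,0,0) R0=(2,0,0)
Op 4: merge R0<->R2 -> R0=(2,0,0) R2=(2,0,0)
Op 5: merge R2<->R0 -> R2=(2,0,0) R0=(2,0,0)
Op 6: merge R2<->R0 -> R2=(2,0,0) R0=(2,0,0)
Op 7: inc R0 by 3 -> R0=(5,0,0) value=5
Op 8: merge R0<->R1 -> R0=(5,0,0) R1=(5,0,0)
Op 9: merge R1<->R0 -> R1=(5,0,0) R0=(5,0,0)
Op 10: inc R2 by 1 -> R2=(2,0,1) value=3
Op 11: merge R1<->R2 -> R1=(5,0,1) R2=(5,0,1)
Op 12: inc R2 by 1 -> R2=(5,0,2) value=7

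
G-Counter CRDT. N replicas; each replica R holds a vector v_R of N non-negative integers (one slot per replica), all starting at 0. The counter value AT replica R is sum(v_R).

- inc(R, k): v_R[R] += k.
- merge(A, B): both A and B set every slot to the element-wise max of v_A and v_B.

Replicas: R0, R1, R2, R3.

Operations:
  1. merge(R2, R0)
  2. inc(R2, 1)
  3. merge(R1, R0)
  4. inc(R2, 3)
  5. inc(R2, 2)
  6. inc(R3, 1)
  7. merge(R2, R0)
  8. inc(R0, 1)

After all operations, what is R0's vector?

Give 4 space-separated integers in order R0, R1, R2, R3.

Op 1: merge R2<->R0 -> R2=(0,0,0,0) R0=(0,0,0,0)
Op 2: inc R2 by 1 -> R2=(0,0,1,0) value=1
Op 3: merge R1<->R0 -> R1=(0,0,0,0) R0=(0,0,0,0)
Op 4: inc R2 by 3 -> R2=(0,0,4,0) value=4
Op 5: inc R2 by 2 -> R2=(0,0,6,0) value=6
Op 6: inc R3 by 1 -> R3=(0,0,0,1) value=1
Op 7: merge R2<->R0 -> R2=(0,0,6,0) R0=(0,0,6,0)
Op 8: inc R0 by 1 -> R0=(1,0,6,0) value=7

Answer: 1 0 6 0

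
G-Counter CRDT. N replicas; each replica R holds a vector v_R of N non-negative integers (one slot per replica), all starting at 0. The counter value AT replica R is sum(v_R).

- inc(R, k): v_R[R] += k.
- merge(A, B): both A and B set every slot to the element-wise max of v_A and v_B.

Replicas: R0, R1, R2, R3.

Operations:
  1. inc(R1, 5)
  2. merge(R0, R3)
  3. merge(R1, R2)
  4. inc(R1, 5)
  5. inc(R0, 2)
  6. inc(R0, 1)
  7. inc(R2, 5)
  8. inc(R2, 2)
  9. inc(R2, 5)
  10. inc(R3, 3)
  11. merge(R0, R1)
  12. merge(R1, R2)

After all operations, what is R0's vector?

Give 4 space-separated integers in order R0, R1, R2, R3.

Op 1: inc R1 by 5 -> R1=(0,5,0,0) value=5
Op 2: merge R0<->R3 -> R0=(0,0,0,0) R3=(0,0,0,0)
Op 3: merge R1<->R2 -> R1=(0,5,0,0) R2=(0,5,0,0)
Op 4: inc R1 by 5 -> R1=(0,10,0,0) value=10
Op 5: inc R0 by 2 -> R0=(2,0,0,0) value=2
Op 6: inc R0 by 1 -> R0=(3,0,0,0) value=3
Op 7: inc R2 by 5 -> R2=(0,5,5,0) value=10
Op 8: inc R2 by 2 -> R2=(0,5,7,0) value=12
Op 9: inc R2 by 5 -> R2=(0,5,12,0) value=17
Op 10: inc R3 by 3 -> R3=(0,0,0,3) value=3
Op 11: merge R0<->R1 -> R0=(3,10,0,0) R1=(3,10,0,0)
Op 12: merge R1<->R2 -> R1=(3,10,12,0) R2=(3,10,12,0)

Answer: 3 10 0 0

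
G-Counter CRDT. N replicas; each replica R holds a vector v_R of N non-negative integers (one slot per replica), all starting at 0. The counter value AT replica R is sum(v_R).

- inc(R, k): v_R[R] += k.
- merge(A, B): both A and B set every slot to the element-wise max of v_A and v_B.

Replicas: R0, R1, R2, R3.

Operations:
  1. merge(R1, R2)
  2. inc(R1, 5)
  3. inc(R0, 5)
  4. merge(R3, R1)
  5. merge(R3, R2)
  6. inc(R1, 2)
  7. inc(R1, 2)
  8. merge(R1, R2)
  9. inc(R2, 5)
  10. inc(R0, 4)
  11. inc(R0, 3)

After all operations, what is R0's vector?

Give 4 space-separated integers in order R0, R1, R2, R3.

Answer: 12 0 0 0

Derivation:
Op 1: merge R1<->R2 -> R1=(0,0,0,0) R2=(0,0,0,0)
Op 2: inc R1 by 5 -> R1=(0,5,0,0) value=5
Op 3: inc R0 by 5 -> R0=(5,0,0,0) value=5
Op 4: merge R3<->R1 -> R3=(0,5,0,0) R1=(0,5,0,0)
Op 5: merge R3<->R2 -> R3=(0,5,0,0) R2=(0,5,0,0)
Op 6: inc R1 by 2 -> R1=(0,7,0,0) value=7
Op 7: inc R1 by 2 -> R1=(0,9,0,0) value=9
Op 8: merge R1<->R2 -> R1=(0,9,0,0) R2=(0,9,0,0)
Op 9: inc R2 by 5 -> R2=(0,9,5,0) value=14
Op 10: inc R0 by 4 -> R0=(9,0,0,0) value=9
Op 11: inc R0 by 3 -> R0=(12,0,0,0) value=12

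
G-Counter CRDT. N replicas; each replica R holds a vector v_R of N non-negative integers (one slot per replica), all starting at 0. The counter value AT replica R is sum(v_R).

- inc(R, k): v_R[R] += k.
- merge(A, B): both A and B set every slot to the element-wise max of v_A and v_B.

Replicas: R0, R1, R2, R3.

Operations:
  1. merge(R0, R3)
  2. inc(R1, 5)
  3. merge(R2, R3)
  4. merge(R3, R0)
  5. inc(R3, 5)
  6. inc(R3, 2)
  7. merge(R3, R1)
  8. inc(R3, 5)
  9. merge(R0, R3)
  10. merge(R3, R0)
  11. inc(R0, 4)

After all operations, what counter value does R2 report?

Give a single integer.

Op 1: merge R0<->R3 -> R0=(0,0,0,0) R3=(0,0,0,0)
Op 2: inc R1 by 5 -> R1=(0,5,0,0) value=5
Op 3: merge R2<->R3 -> R2=(0,0,0,0) R3=(0,0,0,0)
Op 4: merge R3<->R0 -> R3=(0,0,0,0) R0=(0,0,0,0)
Op 5: inc R3 by 5 -> R3=(0,0,0,5) value=5
Op 6: inc R3 by 2 -> R3=(0,0,0,7) value=7
Op 7: merge R3<->R1 -> R3=(0,5,0,7) R1=(0,5,0,7)
Op 8: inc R3 by 5 -> R3=(0,5,0,12) value=17
Op 9: merge R0<->R3 -> R0=(0,5,0,12) R3=(0,5,0,12)
Op 10: merge R3<->R0 -> R3=(0,5,0,12) R0=(0,5,0,12)
Op 11: inc R0 by 4 -> R0=(4,5,0,12) value=21

Answer: 0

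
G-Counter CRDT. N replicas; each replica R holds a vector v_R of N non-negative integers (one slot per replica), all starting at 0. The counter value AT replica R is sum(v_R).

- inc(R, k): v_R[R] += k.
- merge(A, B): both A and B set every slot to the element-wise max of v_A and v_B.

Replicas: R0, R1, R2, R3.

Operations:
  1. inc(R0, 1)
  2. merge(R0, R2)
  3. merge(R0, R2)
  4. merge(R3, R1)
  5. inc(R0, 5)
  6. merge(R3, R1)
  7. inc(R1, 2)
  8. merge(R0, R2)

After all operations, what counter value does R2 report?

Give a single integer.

Answer: 6

Derivation:
Op 1: inc R0 by 1 -> R0=(1,0,0,0) value=1
Op 2: merge R0<->R2 -> R0=(1,0,0,0) R2=(1,0,0,0)
Op 3: merge R0<->R2 -> R0=(1,0,0,0) R2=(1,0,0,0)
Op 4: merge R3<->R1 -> R3=(0,0,0,0) R1=(0,0,0,0)
Op 5: inc R0 by 5 -> R0=(6,0,0,0) value=6
Op 6: merge R3<->R1 -> R3=(0,0,0,0) R1=(0,0,0,0)
Op 7: inc R1 by 2 -> R1=(0,2,0,0) value=2
Op 8: merge R0<->R2 -> R0=(6,0,0,0) R2=(6,0,0,0)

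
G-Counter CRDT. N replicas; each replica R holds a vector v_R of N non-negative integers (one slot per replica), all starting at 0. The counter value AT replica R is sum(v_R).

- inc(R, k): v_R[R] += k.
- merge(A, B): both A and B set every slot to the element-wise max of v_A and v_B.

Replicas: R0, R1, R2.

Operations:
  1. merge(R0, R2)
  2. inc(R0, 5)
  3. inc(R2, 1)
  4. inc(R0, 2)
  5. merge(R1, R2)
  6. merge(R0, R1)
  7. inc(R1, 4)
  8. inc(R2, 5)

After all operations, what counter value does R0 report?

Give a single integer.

Op 1: merge R0<->R2 -> R0=(0,0,0) R2=(0,0,0)
Op 2: inc R0 by 5 -> R0=(5,0,0) value=5
Op 3: inc R2 by 1 -> R2=(0,0,1) value=1
Op 4: inc R0 by 2 -> R0=(7,0,0) value=7
Op 5: merge R1<->R2 -> R1=(0,0,1) R2=(0,0,1)
Op 6: merge R0<->R1 -> R0=(7,0,1) R1=(7,0,1)
Op 7: inc R1 by 4 -> R1=(7,4,1) value=12
Op 8: inc R2 by 5 -> R2=(0,0,6) value=6

Answer: 8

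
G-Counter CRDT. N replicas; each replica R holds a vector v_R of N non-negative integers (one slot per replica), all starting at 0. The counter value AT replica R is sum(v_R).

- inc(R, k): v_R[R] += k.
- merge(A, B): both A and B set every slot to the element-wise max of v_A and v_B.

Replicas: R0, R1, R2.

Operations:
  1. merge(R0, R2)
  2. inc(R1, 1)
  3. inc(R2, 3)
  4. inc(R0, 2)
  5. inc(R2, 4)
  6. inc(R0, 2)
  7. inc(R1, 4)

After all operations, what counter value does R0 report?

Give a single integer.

Answer: 4

Derivation:
Op 1: merge R0<->R2 -> R0=(0,0,0) R2=(0,0,0)
Op 2: inc R1 by 1 -> R1=(0,1,0) value=1
Op 3: inc R2 by 3 -> R2=(0,0,3) value=3
Op 4: inc R0 by 2 -> R0=(2,0,0) value=2
Op 5: inc R2 by 4 -> R2=(0,0,7) value=7
Op 6: inc R0 by 2 -> R0=(4,0,0) value=4
Op 7: inc R1 by 4 -> R1=(0,5,0) value=5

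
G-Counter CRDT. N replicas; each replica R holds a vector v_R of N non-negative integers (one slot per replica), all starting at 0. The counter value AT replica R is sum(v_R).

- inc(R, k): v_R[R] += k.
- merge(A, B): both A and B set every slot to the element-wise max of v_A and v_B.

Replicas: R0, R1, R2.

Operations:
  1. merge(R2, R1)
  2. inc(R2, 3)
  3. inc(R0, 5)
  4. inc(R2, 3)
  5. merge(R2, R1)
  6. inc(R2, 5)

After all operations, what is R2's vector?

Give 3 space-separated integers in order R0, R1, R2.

Answer: 0 0 11

Derivation:
Op 1: merge R2<->R1 -> R2=(0,0,0) R1=(0,0,0)
Op 2: inc R2 by 3 -> R2=(0,0,3) value=3
Op 3: inc R0 by 5 -> R0=(5,0,0) value=5
Op 4: inc R2 by 3 -> R2=(0,0,6) value=6
Op 5: merge R2<->R1 -> R2=(0,0,6) R1=(0,0,6)
Op 6: inc R2 by 5 -> R2=(0,0,11) value=11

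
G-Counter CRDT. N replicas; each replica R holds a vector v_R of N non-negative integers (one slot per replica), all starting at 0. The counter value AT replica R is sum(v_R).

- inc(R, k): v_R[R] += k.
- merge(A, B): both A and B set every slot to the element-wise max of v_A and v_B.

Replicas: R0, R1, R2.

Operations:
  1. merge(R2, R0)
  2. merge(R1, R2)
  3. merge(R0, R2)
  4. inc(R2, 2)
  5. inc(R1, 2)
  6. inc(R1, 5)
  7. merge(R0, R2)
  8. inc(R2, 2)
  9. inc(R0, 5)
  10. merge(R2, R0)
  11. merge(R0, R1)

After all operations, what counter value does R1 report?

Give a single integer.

Answer: 16

Derivation:
Op 1: merge R2<->R0 -> R2=(0,0,0) R0=(0,0,0)
Op 2: merge R1<->R2 -> R1=(0,0,0) R2=(0,0,0)
Op 3: merge R0<->R2 -> R0=(0,0,0) R2=(0,0,0)
Op 4: inc R2 by 2 -> R2=(0,0,2) value=2
Op 5: inc R1 by 2 -> R1=(0,2,0) value=2
Op 6: inc R1 by 5 -> R1=(0,7,0) value=7
Op 7: merge R0<->R2 -> R0=(0,0,2) R2=(0,0,2)
Op 8: inc R2 by 2 -> R2=(0,0,4) value=4
Op 9: inc R0 by 5 -> R0=(5,0,2) value=7
Op 10: merge R2<->R0 -> R2=(5,0,4) R0=(5,0,4)
Op 11: merge R0<->R1 -> R0=(5,7,4) R1=(5,7,4)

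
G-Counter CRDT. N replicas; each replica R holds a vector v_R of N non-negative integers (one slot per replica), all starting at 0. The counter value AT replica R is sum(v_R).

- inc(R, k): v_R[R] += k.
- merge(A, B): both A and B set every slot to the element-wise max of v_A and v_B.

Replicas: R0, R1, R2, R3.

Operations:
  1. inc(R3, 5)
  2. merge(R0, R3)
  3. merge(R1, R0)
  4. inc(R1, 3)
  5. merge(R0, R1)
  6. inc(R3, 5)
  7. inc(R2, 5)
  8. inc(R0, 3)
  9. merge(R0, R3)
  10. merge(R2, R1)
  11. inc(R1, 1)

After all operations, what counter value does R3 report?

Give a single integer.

Answer: 16

Derivation:
Op 1: inc R3 by 5 -> R3=(0,0,0,5) value=5
Op 2: merge R0<->R3 -> R0=(0,0,0,5) R3=(0,0,0,5)
Op 3: merge R1<->R0 -> R1=(0,0,0,5) R0=(0,0,0,5)
Op 4: inc R1 by 3 -> R1=(0,3,0,5) value=8
Op 5: merge R0<->R1 -> R0=(0,3,0,5) R1=(0,3,0,5)
Op 6: inc R3 by 5 -> R3=(0,0,0,10) value=10
Op 7: inc R2 by 5 -> R2=(0,0,5,0) value=5
Op 8: inc R0 by 3 -> R0=(3,3,0,5) value=11
Op 9: merge R0<->R3 -> R0=(3,3,0,10) R3=(3,3,0,10)
Op 10: merge R2<->R1 -> R2=(0,3,5,5) R1=(0,3,5,5)
Op 11: inc R1 by 1 -> R1=(0,4,5,5) value=14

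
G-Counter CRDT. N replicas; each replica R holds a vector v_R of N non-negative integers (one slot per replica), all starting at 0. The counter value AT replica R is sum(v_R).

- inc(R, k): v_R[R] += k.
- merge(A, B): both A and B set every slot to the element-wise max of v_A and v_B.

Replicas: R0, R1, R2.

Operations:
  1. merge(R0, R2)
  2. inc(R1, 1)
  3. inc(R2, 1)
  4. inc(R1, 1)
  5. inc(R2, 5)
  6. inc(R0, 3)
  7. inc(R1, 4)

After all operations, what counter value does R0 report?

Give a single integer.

Answer: 3

Derivation:
Op 1: merge R0<->R2 -> R0=(0,0,0) R2=(0,0,0)
Op 2: inc R1 by 1 -> R1=(0,1,0) value=1
Op 3: inc R2 by 1 -> R2=(0,0,1) value=1
Op 4: inc R1 by 1 -> R1=(0,2,0) value=2
Op 5: inc R2 by 5 -> R2=(0,0,6) value=6
Op 6: inc R0 by 3 -> R0=(3,0,0) value=3
Op 7: inc R1 by 4 -> R1=(0,6,0) value=6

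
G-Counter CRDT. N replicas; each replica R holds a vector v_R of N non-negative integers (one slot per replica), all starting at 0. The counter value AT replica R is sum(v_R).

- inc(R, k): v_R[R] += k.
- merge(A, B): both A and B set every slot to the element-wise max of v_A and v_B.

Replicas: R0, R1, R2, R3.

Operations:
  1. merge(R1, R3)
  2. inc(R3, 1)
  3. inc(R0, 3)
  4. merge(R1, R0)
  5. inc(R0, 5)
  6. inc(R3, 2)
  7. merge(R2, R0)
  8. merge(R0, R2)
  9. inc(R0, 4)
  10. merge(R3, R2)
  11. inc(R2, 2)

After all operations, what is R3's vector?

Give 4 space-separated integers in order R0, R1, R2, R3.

Answer: 8 0 0 3

Derivation:
Op 1: merge R1<->R3 -> R1=(0,0,0,0) R3=(0,0,0,0)
Op 2: inc R3 by 1 -> R3=(0,0,0,1) value=1
Op 3: inc R0 by 3 -> R0=(3,0,0,0) value=3
Op 4: merge R1<->R0 -> R1=(3,0,0,0) R0=(3,0,0,0)
Op 5: inc R0 by 5 -> R0=(8,0,0,0) value=8
Op 6: inc R3 by 2 -> R3=(0,0,0,3) value=3
Op 7: merge R2<->R0 -> R2=(8,0,0,0) R0=(8,0,0,0)
Op 8: merge R0<->R2 -> R0=(8,0,0,0) R2=(8,0,0,0)
Op 9: inc R0 by 4 -> R0=(12,0,0,0) value=12
Op 10: merge R3<->R2 -> R3=(8,0,0,3) R2=(8,0,0,3)
Op 11: inc R2 by 2 -> R2=(8,0,2,3) value=13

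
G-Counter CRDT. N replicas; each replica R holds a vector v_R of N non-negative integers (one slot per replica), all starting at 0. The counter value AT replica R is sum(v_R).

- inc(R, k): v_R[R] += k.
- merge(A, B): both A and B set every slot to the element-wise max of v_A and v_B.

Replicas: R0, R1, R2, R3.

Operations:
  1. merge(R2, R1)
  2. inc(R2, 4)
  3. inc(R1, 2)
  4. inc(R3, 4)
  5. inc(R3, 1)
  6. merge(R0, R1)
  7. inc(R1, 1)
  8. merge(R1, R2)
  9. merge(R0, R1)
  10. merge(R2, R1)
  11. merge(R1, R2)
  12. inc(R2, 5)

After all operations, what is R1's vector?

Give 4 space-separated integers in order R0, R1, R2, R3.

Op 1: merge R2<->R1 -> R2=(0,0,0,0) R1=(0,0,0,0)
Op 2: inc R2 by 4 -> R2=(0,0,4,0) value=4
Op 3: inc R1 by 2 -> R1=(0,2,0,0) value=2
Op 4: inc R3 by 4 -> R3=(0,0,0,4) value=4
Op 5: inc R3 by 1 -> R3=(0,0,0,5) value=5
Op 6: merge R0<->R1 -> R0=(0,2,0,0) R1=(0,2,0,0)
Op 7: inc R1 by 1 -> R1=(0,3,0,0) value=3
Op 8: merge R1<->R2 -> R1=(0,3,4,0) R2=(0,3,4,0)
Op 9: merge R0<->R1 -> R0=(0,3,4,0) R1=(0,3,4,0)
Op 10: merge R2<->R1 -> R2=(0,3,4,0) R1=(0,3,4,0)
Op 11: merge R1<->R2 -> R1=(0,3,4,0) R2=(0,3,4,0)
Op 12: inc R2 by 5 -> R2=(0,3,9,0) value=12

Answer: 0 3 4 0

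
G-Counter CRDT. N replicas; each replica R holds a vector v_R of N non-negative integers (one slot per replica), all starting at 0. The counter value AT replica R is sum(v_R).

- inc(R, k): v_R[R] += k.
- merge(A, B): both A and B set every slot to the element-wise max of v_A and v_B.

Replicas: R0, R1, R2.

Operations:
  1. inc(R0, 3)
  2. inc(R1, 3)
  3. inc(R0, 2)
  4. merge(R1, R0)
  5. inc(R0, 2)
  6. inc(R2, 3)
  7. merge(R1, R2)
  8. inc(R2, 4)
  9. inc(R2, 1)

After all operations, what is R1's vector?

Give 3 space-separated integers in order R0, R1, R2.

Op 1: inc R0 by 3 -> R0=(3,0,0) value=3
Op 2: inc R1 by 3 -> R1=(0,3,0) value=3
Op 3: inc R0 by 2 -> R0=(5,0,0) value=5
Op 4: merge R1<->R0 -> R1=(5,3,0) R0=(5,3,0)
Op 5: inc R0 by 2 -> R0=(7,3,0) value=10
Op 6: inc R2 by 3 -> R2=(0,0,3) value=3
Op 7: merge R1<->R2 -> R1=(5,3,3) R2=(5,3,3)
Op 8: inc R2 by 4 -> R2=(5,3,7) value=15
Op 9: inc R2 by 1 -> R2=(5,3,8) value=16

Answer: 5 3 3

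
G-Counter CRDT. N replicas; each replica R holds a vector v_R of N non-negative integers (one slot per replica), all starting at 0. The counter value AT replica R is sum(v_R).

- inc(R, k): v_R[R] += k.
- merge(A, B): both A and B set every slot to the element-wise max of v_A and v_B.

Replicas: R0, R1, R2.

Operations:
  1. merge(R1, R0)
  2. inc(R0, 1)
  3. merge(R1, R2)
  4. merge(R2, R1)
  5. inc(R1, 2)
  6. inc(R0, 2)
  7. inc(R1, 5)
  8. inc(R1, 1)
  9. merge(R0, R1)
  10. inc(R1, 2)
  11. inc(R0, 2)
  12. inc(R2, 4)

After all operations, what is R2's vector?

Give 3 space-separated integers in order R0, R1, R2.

Op 1: merge R1<->R0 -> R1=(0,0,0) R0=(0,0,0)
Op 2: inc R0 by 1 -> R0=(1,0,0) value=1
Op 3: merge R1<->R2 -> R1=(0,0,0) R2=(0,0,0)
Op 4: merge R2<->R1 -> R2=(0,0,0) R1=(0,0,0)
Op 5: inc R1 by 2 -> R1=(0,2,0) value=2
Op 6: inc R0 by 2 -> R0=(3,0,0) value=3
Op 7: inc R1 by 5 -> R1=(0,7,0) value=7
Op 8: inc R1 by 1 -> R1=(0,8,0) value=8
Op 9: merge R0<->R1 -> R0=(3,8,0) R1=(3,8,0)
Op 10: inc R1 by 2 -> R1=(3,10,0) value=13
Op 11: inc R0 by 2 -> R0=(5,8,0) value=13
Op 12: inc R2 by 4 -> R2=(0,0,4) value=4

Answer: 0 0 4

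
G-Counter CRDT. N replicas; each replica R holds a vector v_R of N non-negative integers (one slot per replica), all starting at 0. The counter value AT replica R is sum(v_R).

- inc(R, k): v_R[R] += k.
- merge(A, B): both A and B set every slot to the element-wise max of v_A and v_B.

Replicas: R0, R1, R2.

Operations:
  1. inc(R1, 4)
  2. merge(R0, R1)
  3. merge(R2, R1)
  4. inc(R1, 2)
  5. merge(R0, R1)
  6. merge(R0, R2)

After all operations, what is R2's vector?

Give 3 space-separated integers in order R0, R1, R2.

Op 1: inc R1 by 4 -> R1=(0,4,0) value=4
Op 2: merge R0<->R1 -> R0=(0,4,0) R1=(0,4,0)
Op 3: merge R2<->R1 -> R2=(0,4,0) R1=(0,4,0)
Op 4: inc R1 by 2 -> R1=(0,6,0) value=6
Op 5: merge R0<->R1 -> R0=(0,6,0) R1=(0,6,0)
Op 6: merge R0<->R2 -> R0=(0,6,0) R2=(0,6,0)

Answer: 0 6 0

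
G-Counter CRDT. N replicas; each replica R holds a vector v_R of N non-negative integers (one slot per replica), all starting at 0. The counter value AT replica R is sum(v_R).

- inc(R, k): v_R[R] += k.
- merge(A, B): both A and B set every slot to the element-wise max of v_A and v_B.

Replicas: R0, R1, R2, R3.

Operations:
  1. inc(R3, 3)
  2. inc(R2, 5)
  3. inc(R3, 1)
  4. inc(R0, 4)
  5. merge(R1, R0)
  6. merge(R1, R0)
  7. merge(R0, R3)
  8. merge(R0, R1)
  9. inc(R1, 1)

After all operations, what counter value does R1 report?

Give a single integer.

Op 1: inc R3 by 3 -> R3=(0,0,0,3) value=3
Op 2: inc R2 by 5 -> R2=(0,0,5,0) value=5
Op 3: inc R3 by 1 -> R3=(0,0,0,4) value=4
Op 4: inc R0 by 4 -> R0=(4,0,0,0) value=4
Op 5: merge R1<->R0 -> R1=(4,0,0,0) R0=(4,0,0,0)
Op 6: merge R1<->R0 -> R1=(4,0,0,0) R0=(4,0,0,0)
Op 7: merge R0<->R3 -> R0=(4,0,0,4) R3=(4,0,0,4)
Op 8: merge R0<->R1 -> R0=(4,0,0,4) R1=(4,0,0,4)
Op 9: inc R1 by 1 -> R1=(4,1,0,4) value=9

Answer: 9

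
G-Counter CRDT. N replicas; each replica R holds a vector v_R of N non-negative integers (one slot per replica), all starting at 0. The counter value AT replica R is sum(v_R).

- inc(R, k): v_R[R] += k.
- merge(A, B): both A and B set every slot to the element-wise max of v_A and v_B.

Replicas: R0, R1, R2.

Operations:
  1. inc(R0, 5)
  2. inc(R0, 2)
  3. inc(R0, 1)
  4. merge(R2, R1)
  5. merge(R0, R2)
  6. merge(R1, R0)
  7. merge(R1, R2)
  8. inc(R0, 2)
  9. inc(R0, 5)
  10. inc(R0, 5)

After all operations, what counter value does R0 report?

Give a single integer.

Op 1: inc R0 by 5 -> R0=(5,0,0) value=5
Op 2: inc R0 by 2 -> R0=(7,0,0) value=7
Op 3: inc R0 by 1 -> R0=(8,0,0) value=8
Op 4: merge R2<->R1 -> R2=(0,0,0) R1=(0,0,0)
Op 5: merge R0<->R2 -> R0=(8,0,0) R2=(8,0,0)
Op 6: merge R1<->R0 -> R1=(8,0,0) R0=(8,0,0)
Op 7: merge R1<->R2 -> R1=(8,0,0) R2=(8,0,0)
Op 8: inc R0 by 2 -> R0=(10,0,0) value=10
Op 9: inc R0 by 5 -> R0=(15,0,0) value=15
Op 10: inc R0 by 5 -> R0=(20,0,0) value=20

Answer: 20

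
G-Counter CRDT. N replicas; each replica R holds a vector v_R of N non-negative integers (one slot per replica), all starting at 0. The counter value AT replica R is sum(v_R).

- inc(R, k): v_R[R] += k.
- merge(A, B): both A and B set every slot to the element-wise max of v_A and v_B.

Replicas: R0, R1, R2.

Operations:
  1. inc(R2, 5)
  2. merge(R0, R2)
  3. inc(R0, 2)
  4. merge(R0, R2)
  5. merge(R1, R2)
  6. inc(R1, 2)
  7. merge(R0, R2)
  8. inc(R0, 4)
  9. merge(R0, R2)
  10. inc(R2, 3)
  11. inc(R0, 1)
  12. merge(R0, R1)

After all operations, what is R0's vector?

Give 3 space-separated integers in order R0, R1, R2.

Answer: 7 2 5

Derivation:
Op 1: inc R2 by 5 -> R2=(0,0,5) value=5
Op 2: merge R0<->R2 -> R0=(0,0,5) R2=(0,0,5)
Op 3: inc R0 by 2 -> R0=(2,0,5) value=7
Op 4: merge R0<->R2 -> R0=(2,0,5) R2=(2,0,5)
Op 5: merge R1<->R2 -> R1=(2,0,5) R2=(2,0,5)
Op 6: inc R1 by 2 -> R1=(2,2,5) value=9
Op 7: merge R0<->R2 -> R0=(2,0,5) R2=(2,0,5)
Op 8: inc R0 by 4 -> R0=(6,0,5) value=11
Op 9: merge R0<->R2 -> R0=(6,0,5) R2=(6,0,5)
Op 10: inc R2 by 3 -> R2=(6,0,8) value=14
Op 11: inc R0 by 1 -> R0=(7,0,5) value=12
Op 12: merge R0<->R1 -> R0=(7,2,5) R1=(7,2,5)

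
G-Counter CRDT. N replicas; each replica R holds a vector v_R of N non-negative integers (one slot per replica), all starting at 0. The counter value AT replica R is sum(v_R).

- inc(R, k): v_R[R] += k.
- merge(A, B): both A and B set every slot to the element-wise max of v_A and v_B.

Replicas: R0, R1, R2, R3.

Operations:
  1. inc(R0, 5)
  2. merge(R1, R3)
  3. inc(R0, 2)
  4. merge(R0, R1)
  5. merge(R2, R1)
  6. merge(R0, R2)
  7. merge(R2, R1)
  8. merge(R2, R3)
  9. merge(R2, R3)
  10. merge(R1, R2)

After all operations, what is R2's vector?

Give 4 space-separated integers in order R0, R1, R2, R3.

Op 1: inc R0 by 5 -> R0=(5,0,0,0) value=5
Op 2: merge R1<->R3 -> R1=(0,0,0,0) R3=(0,0,0,0)
Op 3: inc R0 by 2 -> R0=(7,0,0,0) value=7
Op 4: merge R0<->R1 -> R0=(7,0,0,0) R1=(7,0,0,0)
Op 5: merge R2<->R1 -> R2=(7,0,0,0) R1=(7,0,0,0)
Op 6: merge R0<->R2 -> R0=(7,0,0,0) R2=(7,0,0,0)
Op 7: merge R2<->R1 -> R2=(7,0,0,0) R1=(7,0,0,0)
Op 8: merge R2<->R3 -> R2=(7,0,0,0) R3=(7,0,0,0)
Op 9: merge R2<->R3 -> R2=(7,0,0,0) R3=(7,0,0,0)
Op 10: merge R1<->R2 -> R1=(7,0,0,0) R2=(7,0,0,0)

Answer: 7 0 0 0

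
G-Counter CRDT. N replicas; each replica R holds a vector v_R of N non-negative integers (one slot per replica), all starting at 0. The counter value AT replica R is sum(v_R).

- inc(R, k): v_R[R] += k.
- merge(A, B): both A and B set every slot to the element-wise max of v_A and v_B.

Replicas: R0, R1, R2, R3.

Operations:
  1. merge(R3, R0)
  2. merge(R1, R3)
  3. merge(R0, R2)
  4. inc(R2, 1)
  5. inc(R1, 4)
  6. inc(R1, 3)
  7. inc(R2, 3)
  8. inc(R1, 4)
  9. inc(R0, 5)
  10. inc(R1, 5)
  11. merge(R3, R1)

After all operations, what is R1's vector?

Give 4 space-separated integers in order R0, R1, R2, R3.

Op 1: merge R3<->R0 -> R3=(0,0,0,0) R0=(0,0,0,0)
Op 2: merge R1<->R3 -> R1=(0,0,0,0) R3=(0,0,0,0)
Op 3: merge R0<->R2 -> R0=(0,0,0,0) R2=(0,0,0,0)
Op 4: inc R2 by 1 -> R2=(0,0,1,0) value=1
Op 5: inc R1 by 4 -> R1=(0,4,0,0) value=4
Op 6: inc R1 by 3 -> R1=(0,7,0,0) value=7
Op 7: inc R2 by 3 -> R2=(0,0,4,0) value=4
Op 8: inc R1 by 4 -> R1=(0,11,0,0) value=11
Op 9: inc R0 by 5 -> R0=(5,0,0,0) value=5
Op 10: inc R1 by 5 -> R1=(0,16,0,0) value=16
Op 11: merge R3<->R1 -> R3=(0,16,0,0) R1=(0,16,0,0)

Answer: 0 16 0 0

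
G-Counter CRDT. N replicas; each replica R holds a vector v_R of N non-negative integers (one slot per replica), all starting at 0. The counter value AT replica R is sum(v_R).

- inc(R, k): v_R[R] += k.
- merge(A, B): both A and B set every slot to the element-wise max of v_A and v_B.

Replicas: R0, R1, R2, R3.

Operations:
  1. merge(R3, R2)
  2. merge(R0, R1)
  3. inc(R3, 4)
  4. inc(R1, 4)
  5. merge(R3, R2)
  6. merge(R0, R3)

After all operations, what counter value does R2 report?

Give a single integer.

Op 1: merge R3<->R2 -> R3=(0,0,0,0) R2=(0,0,0,0)
Op 2: merge R0<->R1 -> R0=(0,0,0,0) R1=(0,0,0,0)
Op 3: inc R3 by 4 -> R3=(0,0,0,4) value=4
Op 4: inc R1 by 4 -> R1=(0,4,0,0) value=4
Op 5: merge R3<->R2 -> R3=(0,0,0,4) R2=(0,0,0,4)
Op 6: merge R0<->R3 -> R0=(0,0,0,4) R3=(0,0,0,4)

Answer: 4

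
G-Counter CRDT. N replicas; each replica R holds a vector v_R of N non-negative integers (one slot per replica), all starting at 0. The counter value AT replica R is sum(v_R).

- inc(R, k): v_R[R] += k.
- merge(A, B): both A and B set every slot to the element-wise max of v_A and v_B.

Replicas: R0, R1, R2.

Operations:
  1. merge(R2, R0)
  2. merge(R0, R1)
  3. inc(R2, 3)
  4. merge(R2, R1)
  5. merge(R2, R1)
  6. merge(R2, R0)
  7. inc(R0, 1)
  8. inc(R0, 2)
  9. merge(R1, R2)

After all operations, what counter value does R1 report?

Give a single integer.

Op 1: merge R2<->R0 -> R2=(0,0,0) R0=(0,0,0)
Op 2: merge R0<->R1 -> R0=(0,0,0) R1=(0,0,0)
Op 3: inc R2 by 3 -> R2=(0,0,3) value=3
Op 4: merge R2<->R1 -> R2=(0,0,3) R1=(0,0,3)
Op 5: merge R2<->R1 -> R2=(0,0,3) R1=(0,0,3)
Op 6: merge R2<->R0 -> R2=(0,0,3) R0=(0,0,3)
Op 7: inc R0 by 1 -> R0=(1,0,3) value=4
Op 8: inc R0 by 2 -> R0=(3,0,3) value=6
Op 9: merge R1<->R2 -> R1=(0,0,3) R2=(0,0,3)

Answer: 3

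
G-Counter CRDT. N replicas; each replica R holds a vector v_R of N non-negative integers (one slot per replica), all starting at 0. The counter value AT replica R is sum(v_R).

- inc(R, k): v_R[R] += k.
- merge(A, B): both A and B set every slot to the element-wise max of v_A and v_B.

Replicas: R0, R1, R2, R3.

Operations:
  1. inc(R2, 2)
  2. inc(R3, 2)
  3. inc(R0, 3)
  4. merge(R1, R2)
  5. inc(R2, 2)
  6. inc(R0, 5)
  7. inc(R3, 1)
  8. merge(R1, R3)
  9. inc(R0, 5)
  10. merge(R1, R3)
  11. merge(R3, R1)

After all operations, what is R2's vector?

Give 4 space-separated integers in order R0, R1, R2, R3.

Answer: 0 0 4 0

Derivation:
Op 1: inc R2 by 2 -> R2=(0,0,2,0) value=2
Op 2: inc R3 by 2 -> R3=(0,0,0,2) value=2
Op 3: inc R0 by 3 -> R0=(3,0,0,0) value=3
Op 4: merge R1<->R2 -> R1=(0,0,2,0) R2=(0,0,2,0)
Op 5: inc R2 by 2 -> R2=(0,0,4,0) value=4
Op 6: inc R0 by 5 -> R0=(8,0,0,0) value=8
Op 7: inc R3 by 1 -> R3=(0,0,0,3) value=3
Op 8: merge R1<->R3 -> R1=(0,0,2,3) R3=(0,0,2,3)
Op 9: inc R0 by 5 -> R0=(13,0,0,0) value=13
Op 10: merge R1<->R3 -> R1=(0,0,2,3) R3=(0,0,2,3)
Op 11: merge R3<->R1 -> R3=(0,0,2,3) R1=(0,0,2,3)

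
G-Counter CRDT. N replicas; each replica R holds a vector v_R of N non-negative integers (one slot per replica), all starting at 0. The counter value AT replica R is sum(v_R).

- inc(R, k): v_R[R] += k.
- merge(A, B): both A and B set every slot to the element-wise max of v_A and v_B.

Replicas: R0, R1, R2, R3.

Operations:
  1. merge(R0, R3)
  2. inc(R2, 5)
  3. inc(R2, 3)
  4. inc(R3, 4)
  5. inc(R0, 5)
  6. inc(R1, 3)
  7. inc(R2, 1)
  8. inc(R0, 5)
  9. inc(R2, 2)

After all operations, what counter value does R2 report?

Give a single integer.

Answer: 11

Derivation:
Op 1: merge R0<->R3 -> R0=(0,0,0,0) R3=(0,0,0,0)
Op 2: inc R2 by 5 -> R2=(0,0,5,0) value=5
Op 3: inc R2 by 3 -> R2=(0,0,8,0) value=8
Op 4: inc R3 by 4 -> R3=(0,0,0,4) value=4
Op 5: inc R0 by 5 -> R0=(5,0,0,0) value=5
Op 6: inc R1 by 3 -> R1=(0,3,0,0) value=3
Op 7: inc R2 by 1 -> R2=(0,0,9,0) value=9
Op 8: inc R0 by 5 -> R0=(10,0,0,0) value=10
Op 9: inc R2 by 2 -> R2=(0,0,11,0) value=11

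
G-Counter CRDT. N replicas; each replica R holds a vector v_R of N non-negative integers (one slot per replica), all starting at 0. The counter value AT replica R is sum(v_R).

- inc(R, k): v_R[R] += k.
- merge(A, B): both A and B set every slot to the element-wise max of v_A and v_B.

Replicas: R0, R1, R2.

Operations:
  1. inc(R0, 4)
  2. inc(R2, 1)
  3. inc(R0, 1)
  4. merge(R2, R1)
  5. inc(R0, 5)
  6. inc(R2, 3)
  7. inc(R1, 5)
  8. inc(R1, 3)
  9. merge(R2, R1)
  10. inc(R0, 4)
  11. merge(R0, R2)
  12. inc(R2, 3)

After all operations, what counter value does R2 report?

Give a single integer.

Op 1: inc R0 by 4 -> R0=(4,0,0) value=4
Op 2: inc R2 by 1 -> R2=(0,0,1) value=1
Op 3: inc R0 by 1 -> R0=(5,0,0) value=5
Op 4: merge R2<->R1 -> R2=(0,0,1) R1=(0,0,1)
Op 5: inc R0 by 5 -> R0=(10,0,0) value=10
Op 6: inc R2 by 3 -> R2=(0,0,4) value=4
Op 7: inc R1 by 5 -> R1=(0,5,1) value=6
Op 8: inc R1 by 3 -> R1=(0,8,1) value=9
Op 9: merge R2<->R1 -> R2=(0,8,4) R1=(0,8,4)
Op 10: inc R0 by 4 -> R0=(14,0,0) value=14
Op 11: merge R0<->R2 -> R0=(14,8,4) R2=(14,8,4)
Op 12: inc R2 by 3 -> R2=(14,8,7) value=29

Answer: 29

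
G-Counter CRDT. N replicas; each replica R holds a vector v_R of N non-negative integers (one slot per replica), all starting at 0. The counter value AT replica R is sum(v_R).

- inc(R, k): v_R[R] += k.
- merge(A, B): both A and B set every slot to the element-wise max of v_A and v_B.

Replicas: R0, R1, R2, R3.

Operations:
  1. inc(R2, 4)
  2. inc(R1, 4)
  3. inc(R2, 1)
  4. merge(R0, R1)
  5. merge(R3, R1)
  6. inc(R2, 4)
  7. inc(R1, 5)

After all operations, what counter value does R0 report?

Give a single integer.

Op 1: inc R2 by 4 -> R2=(0,0,4,0) value=4
Op 2: inc R1 by 4 -> R1=(0,4,0,0) value=4
Op 3: inc R2 by 1 -> R2=(0,0,5,0) value=5
Op 4: merge R0<->R1 -> R0=(0,4,0,0) R1=(0,4,0,0)
Op 5: merge R3<->R1 -> R3=(0,4,0,0) R1=(0,4,0,0)
Op 6: inc R2 by 4 -> R2=(0,0,9,0) value=9
Op 7: inc R1 by 5 -> R1=(0,9,0,0) value=9

Answer: 4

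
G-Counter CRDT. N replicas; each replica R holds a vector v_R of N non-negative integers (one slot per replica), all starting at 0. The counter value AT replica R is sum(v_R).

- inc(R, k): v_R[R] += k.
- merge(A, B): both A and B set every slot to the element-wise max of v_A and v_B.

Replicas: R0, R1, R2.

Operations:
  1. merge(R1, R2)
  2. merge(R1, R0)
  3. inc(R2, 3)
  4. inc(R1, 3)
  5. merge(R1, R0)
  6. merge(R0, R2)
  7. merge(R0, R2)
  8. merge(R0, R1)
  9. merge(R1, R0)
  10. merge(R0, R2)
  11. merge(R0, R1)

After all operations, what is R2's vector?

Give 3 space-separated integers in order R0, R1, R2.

Op 1: merge R1<->R2 -> R1=(0,0,0) R2=(0,0,0)
Op 2: merge R1<->R0 -> R1=(0,0,0) R0=(0,0,0)
Op 3: inc R2 by 3 -> R2=(0,0,3) value=3
Op 4: inc R1 by 3 -> R1=(0,3,0) value=3
Op 5: merge R1<->R0 -> R1=(0,3,0) R0=(0,3,0)
Op 6: merge R0<->R2 -> R0=(0,3,3) R2=(0,3,3)
Op 7: merge R0<->R2 -> R0=(0,3,3) R2=(0,3,3)
Op 8: merge R0<->R1 -> R0=(0,3,3) R1=(0,3,3)
Op 9: merge R1<->R0 -> R1=(0,3,3) R0=(0,3,3)
Op 10: merge R0<->R2 -> R0=(0,3,3) R2=(0,3,3)
Op 11: merge R0<->R1 -> R0=(0,3,3) R1=(0,3,3)

Answer: 0 3 3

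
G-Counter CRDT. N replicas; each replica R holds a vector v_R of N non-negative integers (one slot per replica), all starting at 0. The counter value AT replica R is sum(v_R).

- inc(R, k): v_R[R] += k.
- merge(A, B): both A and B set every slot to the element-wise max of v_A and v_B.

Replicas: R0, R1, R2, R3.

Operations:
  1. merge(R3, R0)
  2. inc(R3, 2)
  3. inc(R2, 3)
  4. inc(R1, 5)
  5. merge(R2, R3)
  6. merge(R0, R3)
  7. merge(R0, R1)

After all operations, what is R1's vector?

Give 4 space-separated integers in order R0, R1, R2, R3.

Answer: 0 5 3 2

Derivation:
Op 1: merge R3<->R0 -> R3=(0,0,0,0) R0=(0,0,0,0)
Op 2: inc R3 by 2 -> R3=(0,0,0,2) value=2
Op 3: inc R2 by 3 -> R2=(0,0,3,0) value=3
Op 4: inc R1 by 5 -> R1=(0,5,0,0) value=5
Op 5: merge R2<->R3 -> R2=(0,0,3,2) R3=(0,0,3,2)
Op 6: merge R0<->R3 -> R0=(0,0,3,2) R3=(0,0,3,2)
Op 7: merge R0<->R1 -> R0=(0,5,3,2) R1=(0,5,3,2)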